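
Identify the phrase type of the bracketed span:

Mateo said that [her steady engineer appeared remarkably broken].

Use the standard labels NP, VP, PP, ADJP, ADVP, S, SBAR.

S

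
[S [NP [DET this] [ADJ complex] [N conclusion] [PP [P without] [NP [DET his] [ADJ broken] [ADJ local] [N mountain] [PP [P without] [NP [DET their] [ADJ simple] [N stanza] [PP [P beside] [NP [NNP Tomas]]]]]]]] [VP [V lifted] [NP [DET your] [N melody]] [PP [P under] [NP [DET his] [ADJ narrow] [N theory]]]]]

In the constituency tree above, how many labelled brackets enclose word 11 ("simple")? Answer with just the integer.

7

The word sits inside ADJ, which is inside NP, inside PP, inside NP, inside PP, inside NP, inside S — 7 brackets in all.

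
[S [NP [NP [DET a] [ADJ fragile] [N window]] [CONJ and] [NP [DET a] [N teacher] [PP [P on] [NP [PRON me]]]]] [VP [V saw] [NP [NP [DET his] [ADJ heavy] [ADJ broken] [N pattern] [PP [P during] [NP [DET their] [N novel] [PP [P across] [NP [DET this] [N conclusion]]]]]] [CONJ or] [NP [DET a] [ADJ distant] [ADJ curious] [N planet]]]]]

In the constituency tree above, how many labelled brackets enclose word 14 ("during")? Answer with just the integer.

The word sits inside P, which is inside PP, inside NP, inside NP, inside VP, inside S — 6 brackets in all.

6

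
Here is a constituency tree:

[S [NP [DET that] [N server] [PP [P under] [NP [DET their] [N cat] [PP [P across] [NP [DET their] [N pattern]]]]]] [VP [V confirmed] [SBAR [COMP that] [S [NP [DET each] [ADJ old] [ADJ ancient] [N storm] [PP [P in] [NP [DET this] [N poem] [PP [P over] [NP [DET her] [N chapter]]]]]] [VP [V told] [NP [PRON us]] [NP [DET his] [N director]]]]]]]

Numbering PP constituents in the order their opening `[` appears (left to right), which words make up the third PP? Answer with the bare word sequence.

in this poem over her chapter

Opening `[PP` markers occur at word positions 3, 6, 15, 18; the third of these opens the constituent [PP in this poem over her chapter].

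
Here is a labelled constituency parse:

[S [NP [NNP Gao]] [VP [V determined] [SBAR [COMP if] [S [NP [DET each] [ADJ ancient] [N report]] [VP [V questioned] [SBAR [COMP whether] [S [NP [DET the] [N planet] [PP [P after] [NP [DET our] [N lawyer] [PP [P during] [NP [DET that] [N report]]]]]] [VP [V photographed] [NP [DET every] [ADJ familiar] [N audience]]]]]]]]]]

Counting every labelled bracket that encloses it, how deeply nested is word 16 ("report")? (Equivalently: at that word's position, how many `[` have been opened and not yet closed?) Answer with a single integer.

13

Path from the root down to the word: S → VP → SBAR → S → VP → SBAR → S → NP → PP → NP → PP → NP → N. That is 13 enclosing brackets.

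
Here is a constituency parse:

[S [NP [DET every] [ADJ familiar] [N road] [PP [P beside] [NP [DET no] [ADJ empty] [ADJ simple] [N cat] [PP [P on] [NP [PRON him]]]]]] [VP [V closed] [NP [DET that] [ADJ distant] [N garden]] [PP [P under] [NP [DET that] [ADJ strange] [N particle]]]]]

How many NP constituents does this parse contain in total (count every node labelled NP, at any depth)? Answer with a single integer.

5

Scanning left to right, an opening `[NP` appears at word positions 1, 5, 10, 12, 16 — 5 in total.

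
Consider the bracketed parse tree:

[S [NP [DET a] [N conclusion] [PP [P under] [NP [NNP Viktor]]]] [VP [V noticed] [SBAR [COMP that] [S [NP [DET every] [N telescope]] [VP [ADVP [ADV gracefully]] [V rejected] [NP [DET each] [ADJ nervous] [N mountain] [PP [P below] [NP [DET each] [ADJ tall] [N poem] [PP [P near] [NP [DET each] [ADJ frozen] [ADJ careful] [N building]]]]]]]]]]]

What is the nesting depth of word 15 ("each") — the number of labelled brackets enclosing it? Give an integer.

9

Counting open brackets not yet closed at "each": [S [VP [SBAR [S [VP [NP [PP [NP [DET = 9.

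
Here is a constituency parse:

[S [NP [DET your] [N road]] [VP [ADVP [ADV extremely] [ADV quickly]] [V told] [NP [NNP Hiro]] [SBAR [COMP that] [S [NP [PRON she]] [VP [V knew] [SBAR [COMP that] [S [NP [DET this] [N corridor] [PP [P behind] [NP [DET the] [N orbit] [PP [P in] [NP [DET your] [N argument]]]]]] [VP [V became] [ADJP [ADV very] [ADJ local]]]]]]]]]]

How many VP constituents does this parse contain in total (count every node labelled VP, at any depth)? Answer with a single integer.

Listing each VP by its span: [VP extremely quickly told Hiro that she knew that this corridor behind the orbit in your argument became very local]; [VP knew that this corridor behind the orbit in your argument became very local]; [VP became very local] — that makes 3.

3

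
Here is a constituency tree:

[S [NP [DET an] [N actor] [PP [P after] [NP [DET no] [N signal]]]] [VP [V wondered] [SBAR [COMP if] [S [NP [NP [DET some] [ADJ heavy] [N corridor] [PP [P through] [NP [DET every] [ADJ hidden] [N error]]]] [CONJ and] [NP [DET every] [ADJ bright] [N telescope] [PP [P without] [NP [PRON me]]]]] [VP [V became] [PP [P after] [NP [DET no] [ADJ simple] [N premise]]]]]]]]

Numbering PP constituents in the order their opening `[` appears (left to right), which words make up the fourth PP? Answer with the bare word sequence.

after no simple premise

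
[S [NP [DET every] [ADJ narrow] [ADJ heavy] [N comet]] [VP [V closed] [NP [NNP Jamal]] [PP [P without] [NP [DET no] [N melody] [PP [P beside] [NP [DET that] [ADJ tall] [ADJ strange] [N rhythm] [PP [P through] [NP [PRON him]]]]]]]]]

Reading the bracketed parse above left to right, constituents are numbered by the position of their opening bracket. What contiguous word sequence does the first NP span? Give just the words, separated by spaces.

every narrow heavy comet

Opening `[NP` markers occur at word positions 1, 6, 8, 11, 16; the first of these opens the constituent [NP every narrow heavy comet].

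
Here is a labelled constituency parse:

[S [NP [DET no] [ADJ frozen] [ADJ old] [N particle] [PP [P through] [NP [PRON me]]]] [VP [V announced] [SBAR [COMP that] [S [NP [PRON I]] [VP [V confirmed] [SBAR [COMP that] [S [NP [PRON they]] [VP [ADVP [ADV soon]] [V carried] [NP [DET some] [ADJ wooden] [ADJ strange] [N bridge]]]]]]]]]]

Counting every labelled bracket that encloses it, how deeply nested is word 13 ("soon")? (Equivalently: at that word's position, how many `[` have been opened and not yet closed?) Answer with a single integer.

Path from the root down to the word: S → VP → SBAR → S → VP → SBAR → S → VP → ADVP → ADV. That is 10 enclosing brackets.

10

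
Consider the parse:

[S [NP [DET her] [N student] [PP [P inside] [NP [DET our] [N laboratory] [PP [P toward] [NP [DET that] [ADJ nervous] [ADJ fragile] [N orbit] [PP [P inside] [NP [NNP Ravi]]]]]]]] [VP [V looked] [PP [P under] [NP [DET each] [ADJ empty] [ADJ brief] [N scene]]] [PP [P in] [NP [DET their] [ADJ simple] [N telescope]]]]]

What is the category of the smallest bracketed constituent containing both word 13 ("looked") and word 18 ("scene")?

The smallest bracket enclosing both words is [VP looked under each empty brief scene in their simple telescope], so the label is VP.

VP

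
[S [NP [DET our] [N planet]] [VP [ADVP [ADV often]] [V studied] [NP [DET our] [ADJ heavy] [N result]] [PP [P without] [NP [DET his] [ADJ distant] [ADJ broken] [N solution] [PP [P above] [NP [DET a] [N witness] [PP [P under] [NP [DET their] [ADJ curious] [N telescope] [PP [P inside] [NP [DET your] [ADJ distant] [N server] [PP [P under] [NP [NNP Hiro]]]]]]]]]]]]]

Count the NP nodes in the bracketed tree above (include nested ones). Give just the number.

7

The NP constituents are: [NP our planet]; [NP our heavy result]; [NP his distant broken solution above a witness under their curious telescope inside your distant server under Hiro]; [NP a witness under their curious telescope inside your distant server under Hiro]; [NP their curious telescope inside your distant server under Hiro]; [NP your distant server under Hiro] …. Total: 7.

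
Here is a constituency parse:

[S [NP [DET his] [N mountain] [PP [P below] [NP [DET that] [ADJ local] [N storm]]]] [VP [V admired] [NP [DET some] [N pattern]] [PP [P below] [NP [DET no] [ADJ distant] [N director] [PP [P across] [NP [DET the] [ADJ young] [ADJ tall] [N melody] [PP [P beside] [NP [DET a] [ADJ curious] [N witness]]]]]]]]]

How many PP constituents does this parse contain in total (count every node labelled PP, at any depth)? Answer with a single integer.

4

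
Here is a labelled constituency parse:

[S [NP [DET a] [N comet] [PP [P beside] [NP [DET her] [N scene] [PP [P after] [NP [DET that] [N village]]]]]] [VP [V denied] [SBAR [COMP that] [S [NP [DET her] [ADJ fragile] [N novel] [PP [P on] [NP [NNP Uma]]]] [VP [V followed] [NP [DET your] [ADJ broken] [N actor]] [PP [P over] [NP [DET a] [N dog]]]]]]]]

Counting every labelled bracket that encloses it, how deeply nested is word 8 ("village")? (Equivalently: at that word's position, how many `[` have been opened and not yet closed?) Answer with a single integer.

Counting open brackets not yet closed at "village": [S [NP [PP [NP [PP [NP [N = 7.

7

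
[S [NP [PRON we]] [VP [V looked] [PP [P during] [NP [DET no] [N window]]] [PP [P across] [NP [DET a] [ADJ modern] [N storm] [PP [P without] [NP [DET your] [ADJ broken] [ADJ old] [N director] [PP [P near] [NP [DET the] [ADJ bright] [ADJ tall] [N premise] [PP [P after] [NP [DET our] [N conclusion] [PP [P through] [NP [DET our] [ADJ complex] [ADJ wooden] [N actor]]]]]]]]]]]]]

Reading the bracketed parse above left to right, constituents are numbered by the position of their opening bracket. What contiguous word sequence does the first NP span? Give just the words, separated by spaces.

we

In left-to-right order the NP constituents are "we"; "no window"; "a modern storm without your broken old director near the bright tall premise after our conclusion through our complex wooden actor"; "your broken old director near the bright tall premise after our conclusion through our complex wooden actor"; "the bright tall premise after our conclusion through our complex wooden actor"; "our conclusion through our complex wooden actor"; "our complex wooden actor". Number 1 is "we".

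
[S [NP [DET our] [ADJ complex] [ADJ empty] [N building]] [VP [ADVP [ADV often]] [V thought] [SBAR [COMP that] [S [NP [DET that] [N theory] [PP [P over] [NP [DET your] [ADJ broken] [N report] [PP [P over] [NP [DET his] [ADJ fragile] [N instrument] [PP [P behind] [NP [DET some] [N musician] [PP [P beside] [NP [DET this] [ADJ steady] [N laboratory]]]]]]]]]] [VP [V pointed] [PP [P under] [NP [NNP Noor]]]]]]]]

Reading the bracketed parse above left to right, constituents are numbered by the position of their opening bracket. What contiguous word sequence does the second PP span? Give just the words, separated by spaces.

In left-to-right order the PP constituents are "over your broken report over his fragile instrument behind some musician beside this steady laboratory"; "over his fragile instrument behind some musician beside this steady laboratory"; "behind some musician beside this steady laboratory"; "beside this steady laboratory"; "under Noor". Number 2 is "over his fragile instrument behind some musician beside this steady laboratory".

over his fragile instrument behind some musician beside this steady laboratory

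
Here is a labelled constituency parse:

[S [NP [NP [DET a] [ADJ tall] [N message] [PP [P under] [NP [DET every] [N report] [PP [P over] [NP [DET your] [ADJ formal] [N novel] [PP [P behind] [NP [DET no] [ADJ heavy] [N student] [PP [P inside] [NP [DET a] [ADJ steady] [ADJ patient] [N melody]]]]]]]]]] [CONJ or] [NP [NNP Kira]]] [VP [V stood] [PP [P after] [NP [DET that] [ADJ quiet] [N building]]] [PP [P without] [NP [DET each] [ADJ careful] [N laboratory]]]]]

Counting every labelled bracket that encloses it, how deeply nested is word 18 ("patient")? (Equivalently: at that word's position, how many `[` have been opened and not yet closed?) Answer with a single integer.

12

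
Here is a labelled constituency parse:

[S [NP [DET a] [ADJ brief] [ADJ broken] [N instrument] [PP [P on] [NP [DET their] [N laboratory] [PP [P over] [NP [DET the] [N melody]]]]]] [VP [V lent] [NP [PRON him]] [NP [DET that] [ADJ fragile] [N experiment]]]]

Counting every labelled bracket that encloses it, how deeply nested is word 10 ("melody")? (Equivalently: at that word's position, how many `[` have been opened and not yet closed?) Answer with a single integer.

Counting open brackets not yet closed at "melody": [S [NP [PP [NP [PP [NP [N = 7.

7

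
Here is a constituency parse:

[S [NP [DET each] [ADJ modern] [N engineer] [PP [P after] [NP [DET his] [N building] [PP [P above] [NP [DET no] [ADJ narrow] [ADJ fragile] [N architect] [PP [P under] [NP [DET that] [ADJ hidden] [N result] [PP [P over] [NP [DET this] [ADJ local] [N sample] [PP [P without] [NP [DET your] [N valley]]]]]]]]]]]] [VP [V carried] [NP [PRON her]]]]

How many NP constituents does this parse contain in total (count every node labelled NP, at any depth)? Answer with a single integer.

7

Scanning left to right, an opening `[NP` appears at word positions 1, 5, 8, 13, 17, 21, 24 — 7 in total.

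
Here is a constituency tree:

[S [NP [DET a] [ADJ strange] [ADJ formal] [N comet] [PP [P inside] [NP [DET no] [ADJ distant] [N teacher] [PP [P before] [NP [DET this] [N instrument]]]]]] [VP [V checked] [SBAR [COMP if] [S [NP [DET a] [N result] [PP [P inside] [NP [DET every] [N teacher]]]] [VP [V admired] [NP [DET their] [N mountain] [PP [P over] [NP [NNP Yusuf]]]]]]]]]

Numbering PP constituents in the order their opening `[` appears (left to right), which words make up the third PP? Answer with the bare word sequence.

Opening `[PP` markers occur at word positions 5, 9, 16, 22; the third of these opens the constituent [PP inside every teacher].

inside every teacher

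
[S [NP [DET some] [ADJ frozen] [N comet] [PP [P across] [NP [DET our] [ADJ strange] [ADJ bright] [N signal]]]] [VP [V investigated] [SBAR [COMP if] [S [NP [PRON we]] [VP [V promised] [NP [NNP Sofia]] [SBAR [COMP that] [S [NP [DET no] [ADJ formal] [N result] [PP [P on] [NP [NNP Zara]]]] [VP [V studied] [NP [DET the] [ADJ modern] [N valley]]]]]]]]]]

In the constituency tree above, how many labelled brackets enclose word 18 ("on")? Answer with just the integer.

10

The word sits inside P, which is inside PP, inside NP, inside S, inside SBAR, inside VP, inside S, inside SBAR, inside VP, inside S — 10 brackets in all.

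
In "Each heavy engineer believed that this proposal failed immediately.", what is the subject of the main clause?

each heavy engineer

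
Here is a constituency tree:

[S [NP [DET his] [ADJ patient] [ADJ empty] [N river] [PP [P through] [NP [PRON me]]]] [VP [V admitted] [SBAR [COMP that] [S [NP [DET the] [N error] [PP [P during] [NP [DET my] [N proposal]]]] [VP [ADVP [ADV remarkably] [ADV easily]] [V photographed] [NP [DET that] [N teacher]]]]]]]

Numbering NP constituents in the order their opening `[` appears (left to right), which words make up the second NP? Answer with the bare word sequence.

Opening `[NP` markers occur at word positions 1, 6, 9, 12, 17; the second of these opens the constituent [NP me].

me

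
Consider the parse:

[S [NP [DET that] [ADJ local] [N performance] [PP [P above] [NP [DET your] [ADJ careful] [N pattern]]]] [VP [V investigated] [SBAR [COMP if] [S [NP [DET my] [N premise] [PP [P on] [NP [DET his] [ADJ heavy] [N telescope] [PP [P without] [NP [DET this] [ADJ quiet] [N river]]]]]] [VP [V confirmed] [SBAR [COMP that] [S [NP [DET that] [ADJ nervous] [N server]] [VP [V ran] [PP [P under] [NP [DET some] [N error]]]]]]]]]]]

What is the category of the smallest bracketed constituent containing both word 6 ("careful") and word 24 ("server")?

S

The smallest bracket enclosing both words is [S that local performance above your careful pattern investigated if my premise on his heavy telescope without this quiet river confirmed that that nervous server ran under some error], so the label is S.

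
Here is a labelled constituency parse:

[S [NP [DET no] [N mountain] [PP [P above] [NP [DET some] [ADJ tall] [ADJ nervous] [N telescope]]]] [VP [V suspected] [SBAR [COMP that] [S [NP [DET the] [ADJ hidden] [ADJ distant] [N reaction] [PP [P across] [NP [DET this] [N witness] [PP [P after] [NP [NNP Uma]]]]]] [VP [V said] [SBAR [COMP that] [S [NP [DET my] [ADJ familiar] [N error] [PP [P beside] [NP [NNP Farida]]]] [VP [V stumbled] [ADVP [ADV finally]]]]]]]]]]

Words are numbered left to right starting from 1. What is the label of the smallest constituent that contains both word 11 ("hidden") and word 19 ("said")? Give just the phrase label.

S

Word 11 lies under S → VP → SBAR → S → NP → ADJ; word 19 lies under S → VP → SBAR → S → VP → V. The lowest shared node is the S.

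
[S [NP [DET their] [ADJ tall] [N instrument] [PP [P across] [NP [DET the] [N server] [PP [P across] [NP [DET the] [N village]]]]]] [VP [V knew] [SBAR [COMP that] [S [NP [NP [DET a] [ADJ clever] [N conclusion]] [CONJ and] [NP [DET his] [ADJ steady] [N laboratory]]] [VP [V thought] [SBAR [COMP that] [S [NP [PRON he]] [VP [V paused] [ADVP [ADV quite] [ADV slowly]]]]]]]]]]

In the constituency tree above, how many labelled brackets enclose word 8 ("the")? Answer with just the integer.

7

Counting open brackets not yet closed at "the": [S [NP [PP [NP [PP [NP [DET = 7.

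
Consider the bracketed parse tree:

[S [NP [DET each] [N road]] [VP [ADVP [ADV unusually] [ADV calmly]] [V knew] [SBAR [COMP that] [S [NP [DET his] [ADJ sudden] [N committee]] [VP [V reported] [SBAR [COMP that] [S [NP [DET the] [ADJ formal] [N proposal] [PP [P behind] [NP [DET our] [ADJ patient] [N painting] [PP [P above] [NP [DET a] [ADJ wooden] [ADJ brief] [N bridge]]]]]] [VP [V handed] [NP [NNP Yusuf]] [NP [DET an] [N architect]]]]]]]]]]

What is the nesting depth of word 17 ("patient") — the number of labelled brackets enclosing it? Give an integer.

The word sits inside ADJ, which is inside NP, inside PP, inside NP, inside S, inside SBAR, inside VP, inside S, inside SBAR, inside VP, inside S — 11 brackets in all.

11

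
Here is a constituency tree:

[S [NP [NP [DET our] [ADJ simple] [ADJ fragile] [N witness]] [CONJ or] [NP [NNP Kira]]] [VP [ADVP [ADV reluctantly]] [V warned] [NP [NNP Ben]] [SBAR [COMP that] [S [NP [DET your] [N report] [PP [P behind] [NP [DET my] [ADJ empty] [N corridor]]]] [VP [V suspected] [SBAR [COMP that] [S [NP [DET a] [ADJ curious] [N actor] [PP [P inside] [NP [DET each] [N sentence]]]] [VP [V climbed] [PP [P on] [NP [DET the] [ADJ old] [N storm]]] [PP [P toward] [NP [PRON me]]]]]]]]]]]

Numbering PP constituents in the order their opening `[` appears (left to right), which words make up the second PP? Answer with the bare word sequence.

The PP opening brackets appear, in order, over: "behind my empty corridor"; "inside each sentence"; "on the old storm"; "toward me". The second one spans "inside each sentence".

inside each sentence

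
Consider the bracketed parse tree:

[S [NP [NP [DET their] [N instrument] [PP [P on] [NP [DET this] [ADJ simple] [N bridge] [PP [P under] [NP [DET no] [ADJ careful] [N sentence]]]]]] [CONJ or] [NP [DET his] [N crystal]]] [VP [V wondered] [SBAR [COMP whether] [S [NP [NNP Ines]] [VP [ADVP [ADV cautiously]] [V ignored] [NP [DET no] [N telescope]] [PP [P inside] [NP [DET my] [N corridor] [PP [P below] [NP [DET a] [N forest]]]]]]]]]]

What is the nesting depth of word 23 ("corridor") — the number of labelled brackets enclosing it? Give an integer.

8

Counting open brackets not yet closed at "corridor": [S [VP [SBAR [S [VP [PP [NP [N = 8.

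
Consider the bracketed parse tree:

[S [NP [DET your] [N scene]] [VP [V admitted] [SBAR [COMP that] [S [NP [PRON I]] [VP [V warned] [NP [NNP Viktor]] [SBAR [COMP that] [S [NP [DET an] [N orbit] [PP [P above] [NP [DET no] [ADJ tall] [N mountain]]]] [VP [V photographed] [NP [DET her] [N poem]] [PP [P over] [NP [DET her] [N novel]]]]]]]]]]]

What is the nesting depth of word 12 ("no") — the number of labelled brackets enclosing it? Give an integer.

The word sits inside DET, which is inside NP, inside PP, inside NP, inside S, inside SBAR, inside VP, inside S, inside SBAR, inside VP, inside S — 11 brackets in all.

11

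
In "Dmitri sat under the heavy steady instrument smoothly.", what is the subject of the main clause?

Dmitri

In the main clause the verb is "sat"; the NP preceding it, "Dmitri", is the subject.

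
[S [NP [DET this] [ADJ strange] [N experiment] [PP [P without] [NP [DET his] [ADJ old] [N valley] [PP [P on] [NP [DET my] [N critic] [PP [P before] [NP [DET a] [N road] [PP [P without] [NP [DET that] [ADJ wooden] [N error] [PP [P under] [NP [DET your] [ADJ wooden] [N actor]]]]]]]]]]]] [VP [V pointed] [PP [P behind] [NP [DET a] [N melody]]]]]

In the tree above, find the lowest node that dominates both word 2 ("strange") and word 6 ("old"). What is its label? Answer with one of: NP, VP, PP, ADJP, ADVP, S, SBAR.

NP

Both words fall inside [NP this strange experiment without his old valley on my critic before a road without that wooden error under your wooden actor] (words 1–21), and no smaller constituent contains them both. Label: NP.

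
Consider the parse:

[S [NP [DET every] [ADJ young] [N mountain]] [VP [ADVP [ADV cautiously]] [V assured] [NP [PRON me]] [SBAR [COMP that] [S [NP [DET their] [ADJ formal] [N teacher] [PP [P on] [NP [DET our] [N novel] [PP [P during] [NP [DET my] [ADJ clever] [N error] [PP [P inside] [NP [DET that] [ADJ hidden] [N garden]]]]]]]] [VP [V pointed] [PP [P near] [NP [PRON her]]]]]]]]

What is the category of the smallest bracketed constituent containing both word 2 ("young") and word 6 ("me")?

S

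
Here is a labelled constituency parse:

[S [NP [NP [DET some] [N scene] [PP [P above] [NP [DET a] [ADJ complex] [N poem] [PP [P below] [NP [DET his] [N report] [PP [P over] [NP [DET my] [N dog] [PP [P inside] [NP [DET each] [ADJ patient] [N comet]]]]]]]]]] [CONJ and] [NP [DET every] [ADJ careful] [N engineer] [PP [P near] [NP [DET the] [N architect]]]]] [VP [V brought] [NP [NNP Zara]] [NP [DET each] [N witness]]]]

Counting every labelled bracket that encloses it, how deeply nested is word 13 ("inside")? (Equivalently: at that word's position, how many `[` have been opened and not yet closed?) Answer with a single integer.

11

The word sits inside P, which is inside PP, inside NP, inside PP, inside NP, inside PP, inside NP, inside PP, inside NP, inside NP, inside S — 11 brackets in all.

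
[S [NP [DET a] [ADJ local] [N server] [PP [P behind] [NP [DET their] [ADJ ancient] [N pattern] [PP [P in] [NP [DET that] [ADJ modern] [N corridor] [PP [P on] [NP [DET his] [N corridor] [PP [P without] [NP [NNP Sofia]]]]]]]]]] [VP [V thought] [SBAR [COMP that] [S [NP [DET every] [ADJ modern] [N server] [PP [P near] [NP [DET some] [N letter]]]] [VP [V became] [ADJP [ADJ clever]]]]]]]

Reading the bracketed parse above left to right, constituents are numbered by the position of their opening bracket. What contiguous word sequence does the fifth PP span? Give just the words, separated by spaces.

near some letter

Opening `[PP` markers occur at word positions 4, 8, 12, 15, 22; the fifth of these opens the constituent [PP near some letter].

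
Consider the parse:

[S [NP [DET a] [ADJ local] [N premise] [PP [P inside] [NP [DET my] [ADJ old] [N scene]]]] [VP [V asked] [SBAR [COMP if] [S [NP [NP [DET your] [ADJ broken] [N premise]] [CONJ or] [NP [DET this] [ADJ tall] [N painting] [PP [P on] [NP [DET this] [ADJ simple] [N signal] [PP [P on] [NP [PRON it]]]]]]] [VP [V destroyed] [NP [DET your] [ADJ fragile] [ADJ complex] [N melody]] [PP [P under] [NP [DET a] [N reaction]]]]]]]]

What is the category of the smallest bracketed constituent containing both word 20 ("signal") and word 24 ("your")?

S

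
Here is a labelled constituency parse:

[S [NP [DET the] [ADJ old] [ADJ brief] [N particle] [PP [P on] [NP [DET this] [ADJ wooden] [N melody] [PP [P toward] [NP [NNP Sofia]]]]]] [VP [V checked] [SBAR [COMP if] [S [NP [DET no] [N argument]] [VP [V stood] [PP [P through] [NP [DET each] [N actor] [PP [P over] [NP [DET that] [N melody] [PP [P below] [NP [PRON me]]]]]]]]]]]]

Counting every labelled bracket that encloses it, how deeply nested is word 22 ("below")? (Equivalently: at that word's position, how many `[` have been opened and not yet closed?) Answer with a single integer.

11

The word sits inside P, which is inside PP, inside NP, inside PP, inside NP, inside PP, inside VP, inside S, inside SBAR, inside VP, inside S — 11 brackets in all.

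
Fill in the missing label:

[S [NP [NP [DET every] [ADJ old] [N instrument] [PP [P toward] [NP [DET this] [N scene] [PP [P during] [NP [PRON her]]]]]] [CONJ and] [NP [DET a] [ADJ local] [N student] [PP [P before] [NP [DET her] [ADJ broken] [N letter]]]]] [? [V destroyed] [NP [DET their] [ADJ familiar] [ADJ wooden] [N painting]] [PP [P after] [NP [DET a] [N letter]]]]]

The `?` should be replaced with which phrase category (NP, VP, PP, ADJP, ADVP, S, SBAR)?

VP

A constituent whose immediate children are V 'destroyed', NP, PP is a verb phrase: VP.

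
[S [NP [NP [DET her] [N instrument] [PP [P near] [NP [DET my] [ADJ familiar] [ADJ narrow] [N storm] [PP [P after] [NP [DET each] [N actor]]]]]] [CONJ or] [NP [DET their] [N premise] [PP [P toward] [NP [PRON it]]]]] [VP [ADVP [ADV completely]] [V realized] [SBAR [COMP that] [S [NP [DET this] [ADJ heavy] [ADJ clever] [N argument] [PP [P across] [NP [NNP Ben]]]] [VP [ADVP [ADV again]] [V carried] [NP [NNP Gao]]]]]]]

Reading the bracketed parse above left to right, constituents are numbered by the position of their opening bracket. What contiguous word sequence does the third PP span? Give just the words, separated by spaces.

toward it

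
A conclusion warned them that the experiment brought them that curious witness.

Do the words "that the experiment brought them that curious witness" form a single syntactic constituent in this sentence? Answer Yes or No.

The sequence corresponds to a single SBAR node — the subordinate clause "that the experiment brought them that curious witness".

Yes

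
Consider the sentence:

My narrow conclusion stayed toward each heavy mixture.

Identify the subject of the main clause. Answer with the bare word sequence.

my narrow conclusion

"my narrow conclusion" is the NP that combines with the VP headed by "stayed" to form the main clause — the subject.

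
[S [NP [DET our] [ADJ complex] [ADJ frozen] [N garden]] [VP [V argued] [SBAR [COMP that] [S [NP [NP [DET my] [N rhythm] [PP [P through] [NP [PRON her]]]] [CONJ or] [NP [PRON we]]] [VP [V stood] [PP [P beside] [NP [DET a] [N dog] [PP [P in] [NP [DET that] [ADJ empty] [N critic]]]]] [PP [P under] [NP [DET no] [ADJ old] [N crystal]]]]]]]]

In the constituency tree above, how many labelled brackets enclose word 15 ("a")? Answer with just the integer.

Path from the root down to the word: S → VP → SBAR → S → VP → PP → NP → DET. That is 8 enclosing brackets.

8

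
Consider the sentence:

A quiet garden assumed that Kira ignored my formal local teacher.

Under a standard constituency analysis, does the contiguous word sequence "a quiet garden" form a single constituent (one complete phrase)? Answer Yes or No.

The sequence corresponds to a single NP node — the noun phrase "a quiet garden".

Yes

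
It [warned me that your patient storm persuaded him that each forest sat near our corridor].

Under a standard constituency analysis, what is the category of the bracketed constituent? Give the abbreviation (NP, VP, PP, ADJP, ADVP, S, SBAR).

VP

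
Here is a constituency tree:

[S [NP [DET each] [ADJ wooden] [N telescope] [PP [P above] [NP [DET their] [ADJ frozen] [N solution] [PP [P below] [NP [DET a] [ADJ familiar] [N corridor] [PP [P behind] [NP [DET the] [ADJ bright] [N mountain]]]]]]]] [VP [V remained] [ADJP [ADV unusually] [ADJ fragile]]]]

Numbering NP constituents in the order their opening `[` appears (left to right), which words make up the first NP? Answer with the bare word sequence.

each wooden telescope above their frozen solution below a familiar corridor behind the bright mountain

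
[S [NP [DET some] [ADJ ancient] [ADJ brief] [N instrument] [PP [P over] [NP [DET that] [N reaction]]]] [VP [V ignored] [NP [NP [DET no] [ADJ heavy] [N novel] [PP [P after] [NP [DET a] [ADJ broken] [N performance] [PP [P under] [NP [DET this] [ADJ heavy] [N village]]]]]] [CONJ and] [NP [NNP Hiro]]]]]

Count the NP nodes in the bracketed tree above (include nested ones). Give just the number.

7

The NP constituents are: [NP some ancient brief instrument over that reaction]; [NP that reaction]; [NP no heavy novel after a broken performance under this heavy village and Hiro]; [NP no heavy novel after a broken performance under this heavy village]; [NP a broken performance under this heavy village]; [NP this heavy village] …. Total: 7.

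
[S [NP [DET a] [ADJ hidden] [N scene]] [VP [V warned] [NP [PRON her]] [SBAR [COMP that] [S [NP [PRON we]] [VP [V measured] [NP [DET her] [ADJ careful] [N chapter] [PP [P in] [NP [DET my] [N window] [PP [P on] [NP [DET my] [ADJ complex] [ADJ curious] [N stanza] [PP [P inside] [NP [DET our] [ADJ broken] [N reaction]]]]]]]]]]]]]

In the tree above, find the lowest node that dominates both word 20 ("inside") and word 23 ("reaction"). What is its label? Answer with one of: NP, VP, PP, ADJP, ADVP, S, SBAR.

PP

Word 20 lies under S → VP → SBAR → S → VP → NP → PP → NP → PP → NP → PP → P; word 23 lies under S → VP → SBAR → S → VP → NP → PP → NP → PP → NP → PP → NP → N. The lowest shared node is the PP.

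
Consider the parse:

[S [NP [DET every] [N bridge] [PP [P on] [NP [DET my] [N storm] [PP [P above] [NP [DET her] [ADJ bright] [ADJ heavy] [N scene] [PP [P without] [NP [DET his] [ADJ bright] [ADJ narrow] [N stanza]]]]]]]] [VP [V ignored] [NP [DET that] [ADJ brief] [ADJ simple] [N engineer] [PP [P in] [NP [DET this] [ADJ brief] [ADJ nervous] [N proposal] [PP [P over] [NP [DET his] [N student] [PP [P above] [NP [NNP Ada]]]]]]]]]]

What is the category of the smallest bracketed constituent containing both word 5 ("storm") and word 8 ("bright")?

NP

The smallest bracket enclosing both words is [NP my storm above her bright heavy scene without his bright narrow stanza], so the label is NP.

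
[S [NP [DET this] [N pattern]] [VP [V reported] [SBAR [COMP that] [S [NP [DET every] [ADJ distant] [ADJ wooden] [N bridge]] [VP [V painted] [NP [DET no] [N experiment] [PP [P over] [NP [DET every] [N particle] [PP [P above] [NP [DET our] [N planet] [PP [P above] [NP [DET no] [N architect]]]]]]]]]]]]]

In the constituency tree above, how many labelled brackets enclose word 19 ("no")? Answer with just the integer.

13

The word sits inside DET, which is inside NP, inside PP, inside NP, inside PP, inside NP, inside PP, inside NP, inside VP, inside S, inside SBAR, inside VP, inside S — 13 brackets in all.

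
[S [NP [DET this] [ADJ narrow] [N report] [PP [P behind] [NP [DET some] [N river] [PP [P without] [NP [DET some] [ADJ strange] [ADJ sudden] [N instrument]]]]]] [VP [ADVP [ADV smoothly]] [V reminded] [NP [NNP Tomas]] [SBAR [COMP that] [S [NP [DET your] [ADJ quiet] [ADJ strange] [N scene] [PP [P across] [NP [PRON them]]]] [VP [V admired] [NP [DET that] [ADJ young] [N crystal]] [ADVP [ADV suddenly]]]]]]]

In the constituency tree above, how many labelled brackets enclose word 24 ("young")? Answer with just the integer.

7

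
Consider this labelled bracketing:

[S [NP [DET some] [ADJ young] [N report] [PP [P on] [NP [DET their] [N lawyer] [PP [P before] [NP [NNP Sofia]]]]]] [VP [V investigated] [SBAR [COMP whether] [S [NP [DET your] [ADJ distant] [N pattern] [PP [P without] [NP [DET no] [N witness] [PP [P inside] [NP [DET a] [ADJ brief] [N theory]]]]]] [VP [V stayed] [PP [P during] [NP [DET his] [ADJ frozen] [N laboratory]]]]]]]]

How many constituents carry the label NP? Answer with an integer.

7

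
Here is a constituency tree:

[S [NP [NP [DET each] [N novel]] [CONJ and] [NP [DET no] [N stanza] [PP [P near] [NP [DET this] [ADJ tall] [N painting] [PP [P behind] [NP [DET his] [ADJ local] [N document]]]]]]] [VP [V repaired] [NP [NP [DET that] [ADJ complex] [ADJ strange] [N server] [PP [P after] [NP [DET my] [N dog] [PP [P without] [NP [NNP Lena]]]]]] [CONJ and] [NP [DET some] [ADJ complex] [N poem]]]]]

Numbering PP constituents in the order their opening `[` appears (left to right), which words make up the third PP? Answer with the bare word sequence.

after my dog without Lena

Opening `[PP` markers occur at word positions 6, 10, 19, 22; the third of these opens the constituent [PP after my dog without Lena].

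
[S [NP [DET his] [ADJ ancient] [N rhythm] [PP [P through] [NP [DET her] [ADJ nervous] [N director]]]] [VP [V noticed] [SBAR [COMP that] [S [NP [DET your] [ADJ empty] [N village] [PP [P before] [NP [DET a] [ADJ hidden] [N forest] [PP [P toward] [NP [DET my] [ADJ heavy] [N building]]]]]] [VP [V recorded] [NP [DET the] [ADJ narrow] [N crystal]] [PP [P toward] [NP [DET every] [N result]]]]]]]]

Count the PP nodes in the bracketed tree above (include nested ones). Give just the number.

The PP constituents are: [PP through her nervous director]; [PP before a hidden forest toward my heavy building]; [PP toward my heavy building]; [PP toward every result]. Total: 4.

4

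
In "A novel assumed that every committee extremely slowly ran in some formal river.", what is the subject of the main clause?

"a novel" is the NP that combines with the VP headed by "assumed" to form the main clause — the subject.

a novel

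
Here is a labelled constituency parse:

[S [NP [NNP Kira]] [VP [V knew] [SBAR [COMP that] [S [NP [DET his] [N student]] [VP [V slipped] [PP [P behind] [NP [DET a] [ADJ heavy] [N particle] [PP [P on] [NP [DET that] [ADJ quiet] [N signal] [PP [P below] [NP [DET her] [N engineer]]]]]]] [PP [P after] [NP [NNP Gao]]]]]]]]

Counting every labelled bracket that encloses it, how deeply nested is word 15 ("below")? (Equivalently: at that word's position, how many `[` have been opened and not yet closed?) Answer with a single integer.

Path from the root down to the word: S → VP → SBAR → S → VP → PP → NP → PP → NP → PP → P. That is 11 enclosing brackets.

11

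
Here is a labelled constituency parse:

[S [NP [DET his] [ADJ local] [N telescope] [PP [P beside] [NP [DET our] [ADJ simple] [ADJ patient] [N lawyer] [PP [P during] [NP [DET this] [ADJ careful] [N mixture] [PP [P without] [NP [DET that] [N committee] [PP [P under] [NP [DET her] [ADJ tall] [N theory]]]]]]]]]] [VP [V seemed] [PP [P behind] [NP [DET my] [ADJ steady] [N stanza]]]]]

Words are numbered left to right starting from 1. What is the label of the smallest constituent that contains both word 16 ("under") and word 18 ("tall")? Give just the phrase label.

PP

The smallest bracket enclosing both words is [PP under her tall theory], so the label is PP.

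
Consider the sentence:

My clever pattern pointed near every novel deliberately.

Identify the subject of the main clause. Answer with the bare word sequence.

my clever pattern

The subject of the main clause is the NP immediately before the verb "pointed": "my clever pattern".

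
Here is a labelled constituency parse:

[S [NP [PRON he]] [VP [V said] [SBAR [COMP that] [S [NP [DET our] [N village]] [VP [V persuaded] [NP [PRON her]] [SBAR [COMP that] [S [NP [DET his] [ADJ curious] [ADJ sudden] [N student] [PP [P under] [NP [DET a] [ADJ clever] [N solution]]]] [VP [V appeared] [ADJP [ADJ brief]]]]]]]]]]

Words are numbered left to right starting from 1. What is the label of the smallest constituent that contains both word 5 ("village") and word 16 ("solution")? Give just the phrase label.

S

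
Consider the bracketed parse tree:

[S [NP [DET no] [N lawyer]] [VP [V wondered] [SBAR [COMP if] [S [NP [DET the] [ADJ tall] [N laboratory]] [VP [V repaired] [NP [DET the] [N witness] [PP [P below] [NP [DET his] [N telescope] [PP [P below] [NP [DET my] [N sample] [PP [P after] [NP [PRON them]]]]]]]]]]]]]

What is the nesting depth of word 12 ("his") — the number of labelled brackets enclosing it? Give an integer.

9

Counting open brackets not yet closed at "his": [S [VP [SBAR [S [VP [NP [PP [NP [DET = 9.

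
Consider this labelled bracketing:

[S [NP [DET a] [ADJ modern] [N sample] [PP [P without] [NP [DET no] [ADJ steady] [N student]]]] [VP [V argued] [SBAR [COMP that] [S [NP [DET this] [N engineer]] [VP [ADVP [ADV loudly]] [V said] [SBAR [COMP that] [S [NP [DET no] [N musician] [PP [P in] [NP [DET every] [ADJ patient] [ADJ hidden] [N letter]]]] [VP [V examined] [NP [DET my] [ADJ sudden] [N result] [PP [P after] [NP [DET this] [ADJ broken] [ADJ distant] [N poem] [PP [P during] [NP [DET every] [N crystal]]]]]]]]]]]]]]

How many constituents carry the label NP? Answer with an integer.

8

Scanning left to right, an opening `[NP` appears at word positions 1, 5, 10, 15, 18, 23, 27, 32 — 8 in total.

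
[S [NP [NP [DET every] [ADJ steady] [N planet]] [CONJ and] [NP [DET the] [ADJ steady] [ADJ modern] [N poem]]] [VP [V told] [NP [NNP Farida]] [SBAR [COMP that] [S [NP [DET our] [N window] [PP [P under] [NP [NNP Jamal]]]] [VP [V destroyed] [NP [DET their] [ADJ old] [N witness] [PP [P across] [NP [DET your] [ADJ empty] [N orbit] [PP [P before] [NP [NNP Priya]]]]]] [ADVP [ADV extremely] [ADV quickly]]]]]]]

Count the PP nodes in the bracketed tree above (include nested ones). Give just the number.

3

Listing each PP by its span: [PP under Jamal]; [PP across your empty orbit before Priya]; [PP before Priya] — that makes 3.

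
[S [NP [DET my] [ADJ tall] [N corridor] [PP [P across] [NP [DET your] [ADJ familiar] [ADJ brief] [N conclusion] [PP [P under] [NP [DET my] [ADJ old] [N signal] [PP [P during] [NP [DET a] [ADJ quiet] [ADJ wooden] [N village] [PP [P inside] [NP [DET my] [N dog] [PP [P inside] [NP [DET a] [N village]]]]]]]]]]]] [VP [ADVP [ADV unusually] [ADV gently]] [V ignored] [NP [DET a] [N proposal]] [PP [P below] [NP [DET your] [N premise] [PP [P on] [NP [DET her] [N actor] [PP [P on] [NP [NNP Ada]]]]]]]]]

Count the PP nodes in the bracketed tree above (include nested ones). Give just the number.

8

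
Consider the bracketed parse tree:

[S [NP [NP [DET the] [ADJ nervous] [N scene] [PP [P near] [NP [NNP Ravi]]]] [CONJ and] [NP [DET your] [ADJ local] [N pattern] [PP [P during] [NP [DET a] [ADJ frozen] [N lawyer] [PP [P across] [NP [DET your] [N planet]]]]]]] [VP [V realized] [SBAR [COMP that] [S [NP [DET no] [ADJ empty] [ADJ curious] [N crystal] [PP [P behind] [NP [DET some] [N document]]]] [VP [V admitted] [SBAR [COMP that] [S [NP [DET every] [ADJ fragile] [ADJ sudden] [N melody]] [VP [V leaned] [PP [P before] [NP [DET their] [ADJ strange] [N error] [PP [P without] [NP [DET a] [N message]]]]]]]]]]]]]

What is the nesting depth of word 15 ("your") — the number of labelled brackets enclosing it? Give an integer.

8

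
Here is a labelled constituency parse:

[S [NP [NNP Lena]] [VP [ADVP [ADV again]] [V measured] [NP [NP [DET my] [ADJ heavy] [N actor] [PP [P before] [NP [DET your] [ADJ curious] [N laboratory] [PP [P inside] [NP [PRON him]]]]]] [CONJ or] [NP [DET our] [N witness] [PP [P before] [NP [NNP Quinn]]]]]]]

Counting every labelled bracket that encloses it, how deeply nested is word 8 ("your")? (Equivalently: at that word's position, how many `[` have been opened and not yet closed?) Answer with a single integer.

Counting open brackets not yet closed at "your": [S [VP [NP [NP [PP [NP [DET = 7.

7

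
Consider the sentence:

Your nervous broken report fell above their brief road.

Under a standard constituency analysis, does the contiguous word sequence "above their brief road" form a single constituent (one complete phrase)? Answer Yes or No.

Yes

The sequence corresponds to a single PP node — the prepositional phrase "above their brief road".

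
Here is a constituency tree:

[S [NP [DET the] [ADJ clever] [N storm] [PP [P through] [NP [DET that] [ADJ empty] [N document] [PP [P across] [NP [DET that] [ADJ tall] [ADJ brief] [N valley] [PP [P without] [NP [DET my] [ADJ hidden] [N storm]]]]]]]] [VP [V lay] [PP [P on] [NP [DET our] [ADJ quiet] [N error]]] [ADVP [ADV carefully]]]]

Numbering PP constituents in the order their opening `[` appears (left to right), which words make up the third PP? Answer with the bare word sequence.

without my hidden storm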